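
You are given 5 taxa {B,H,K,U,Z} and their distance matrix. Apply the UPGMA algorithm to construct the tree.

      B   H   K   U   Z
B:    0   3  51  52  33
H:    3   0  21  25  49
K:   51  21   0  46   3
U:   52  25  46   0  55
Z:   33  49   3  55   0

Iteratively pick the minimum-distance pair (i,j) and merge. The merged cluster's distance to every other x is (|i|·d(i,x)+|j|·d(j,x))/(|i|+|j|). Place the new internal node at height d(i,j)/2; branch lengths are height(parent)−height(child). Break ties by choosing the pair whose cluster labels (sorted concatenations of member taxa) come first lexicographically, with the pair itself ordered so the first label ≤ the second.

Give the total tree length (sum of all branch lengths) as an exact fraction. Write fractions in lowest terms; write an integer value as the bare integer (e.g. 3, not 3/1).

iteration 1: select B,H (d=3); attach at lengths (3/2, 3/2); label the merged cluster BH
  updated: d(BH,K)=36, d(BH,U)=77/2, d(BH,Z)=41
iteration 2: select K,Z (d=3); attach at lengths (3/2, 3/2); label the merged cluster KZ
  updated: d(BH,KZ)=77/2, d(KZ,U)=101/2
iteration 3: select BH,KZ (d=77/2); attach at lengths (71/4, 71/4); label the merged cluster BHKZ
  updated: d(BHKZ,U)=89/2
iteration 4: select BHKZ,U (d=89/2); attach at lengths (3, 89/4); label the merged cluster BHKUZ
final tree: (((B:3/2,H:3/2):71/4,(K:3/2,Z:3/2):71/4):3,U:89/4)
total length: 267/4

267/4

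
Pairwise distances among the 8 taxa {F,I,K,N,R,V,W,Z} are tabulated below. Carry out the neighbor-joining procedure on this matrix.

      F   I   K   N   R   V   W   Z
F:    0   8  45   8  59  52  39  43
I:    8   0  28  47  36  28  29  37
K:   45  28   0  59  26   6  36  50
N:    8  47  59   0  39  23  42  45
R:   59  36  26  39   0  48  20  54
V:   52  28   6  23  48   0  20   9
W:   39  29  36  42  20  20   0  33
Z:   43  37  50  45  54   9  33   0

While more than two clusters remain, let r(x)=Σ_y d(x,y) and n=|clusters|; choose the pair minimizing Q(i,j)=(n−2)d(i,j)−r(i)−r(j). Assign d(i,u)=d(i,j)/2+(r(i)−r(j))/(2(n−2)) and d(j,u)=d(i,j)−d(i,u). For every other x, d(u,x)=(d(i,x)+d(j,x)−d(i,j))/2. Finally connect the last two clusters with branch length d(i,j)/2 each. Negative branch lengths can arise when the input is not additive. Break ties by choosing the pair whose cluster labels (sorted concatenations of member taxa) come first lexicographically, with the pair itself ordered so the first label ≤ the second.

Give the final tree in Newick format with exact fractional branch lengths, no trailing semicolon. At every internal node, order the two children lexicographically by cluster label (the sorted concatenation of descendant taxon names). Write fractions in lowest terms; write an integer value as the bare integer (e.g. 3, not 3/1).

1. join F+N (d=8, Q=-469) ⇒ FN; edges |F|=13/4, |N|=19/4
  updated: d(FN,I)=47/2, d(FN,K)=48, d(FN,R)=45, d(FN,V)=67/2, d(FN,W)=73/2, d(FN,Z)=40
2. join V+Z (d=9, Q=-645/2) ⇒ VZ; edges |V|=-67/20, |Z|=247/20
  updated: d(FN,VZ)=129/4, d(I,VZ)=28, d(K,VZ)=47/2, d(R,VZ)=93/2, d(VZ,W)=22
3. join R+W (d=20, Q=-237) ⇒ RW; edges |R|=55/4, |W|=25/4
  updated: d(FN,RW)=123/4, d(I,RW)=45/2, d(K,RW)=21, d(RW,VZ)=97/4
4. join FN+I (d=47/2, Q=-166) ⇒ FIN; edges |FN|=103/6, |I|=19/3
  updated: d(FIN,K)=105/4, d(FIN,RW)=119/8, d(FIN,VZ)=147/8
5. join FIN+RW (d=119/8, Q=-719/8) ⇒ FINRW; edges |FIN|=233/32, |RW|=243/32
  updated: d(FINRW,K)=259/16, d(FINRW,VZ)=111/8
6. join FINRW+K (d=259/16, Q=-857/16) ⇒ FIKNRW; edges |FINRW|=105/32, |K|=413/32
  updated: d(FIKNRW,VZ)=339/32
7. join FIKNRW+VZ (d=339/32) ⇒ FIKNRVWZ; edges |FIKNRW|=339/64, |VZ|=339/64
final tree: (((((F:13/4,N:19/4):103/6,I:19/3):233/32,(R:55/4,W:25/4):243/32):105/32,K:413/32):339/64,(V:-67/20,Z:247/20):339/64)
total length: 3269/32

(((((F:13/4,N:19/4):103/6,I:19/3):233/32,(R:55/4,W:25/4):243/32):105/32,K:413/32):339/64,(V:-67/20,Z:247/20):339/64)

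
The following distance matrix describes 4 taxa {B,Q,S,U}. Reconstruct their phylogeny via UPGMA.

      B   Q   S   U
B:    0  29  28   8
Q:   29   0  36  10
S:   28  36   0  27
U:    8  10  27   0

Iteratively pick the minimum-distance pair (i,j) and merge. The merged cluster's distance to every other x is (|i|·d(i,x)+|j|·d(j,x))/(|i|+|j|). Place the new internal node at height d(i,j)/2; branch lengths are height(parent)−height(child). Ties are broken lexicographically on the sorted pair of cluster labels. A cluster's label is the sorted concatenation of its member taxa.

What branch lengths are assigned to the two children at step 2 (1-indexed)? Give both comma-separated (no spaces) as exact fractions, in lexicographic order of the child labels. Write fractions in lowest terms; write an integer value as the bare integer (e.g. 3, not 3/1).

1. join B+U (d=8) ⇒ BU; edges |B|=4, |U|=4
  updated: d(BU,Q)=39/2, d(BU,S)=55/2
2. join BU+Q (d=39/2) ⇒ BQU; edges |BU|=23/4, |Q|=39/4
  updated: d(BQU,S)=91/3
3. join BQU+S (d=91/3) ⇒ BQSU; edges |BQU|=65/12, |S|=91/6
final tree: (((B:4,U:4):23/4,Q:39/4):65/12,S:91/6)
total length: 529/12

23/4,39/4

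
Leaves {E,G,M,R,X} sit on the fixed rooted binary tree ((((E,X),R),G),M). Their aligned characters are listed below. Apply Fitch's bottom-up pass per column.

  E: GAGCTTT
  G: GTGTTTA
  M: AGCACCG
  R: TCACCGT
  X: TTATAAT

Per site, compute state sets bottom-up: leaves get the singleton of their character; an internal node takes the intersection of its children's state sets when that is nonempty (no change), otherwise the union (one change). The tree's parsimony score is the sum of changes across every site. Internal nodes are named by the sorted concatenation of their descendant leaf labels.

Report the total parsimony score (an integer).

20

site 0, node EX: E={G} ∪ X={T} → {G,T} (+1)
site 0, node ERX: EX={G,T} ∩ R={T} → {T} (+0)
site 0, node EGRX: ERX={T} ∪ G={G} → {G,T} (+1)
site 0, node EGMRX: EGRX={G,T} ∪ M={A} → {A,G,T} (+1)
site 1, node EX: E={A} ∪ X={T} → {A,T} (+1)
site 1, node ERX: EX={A,T} ∪ R={C} → {A,C,T} (+1)
site 1, node EGRX: ERX={A,C,T} ∩ G={T} → {T} (+0)
site 1, node EGMRX: EGRX={T} ∪ M={G} → {G,T} (+1)
site 2, node EX: E={G} ∪ X={A} → {A,G} (+1)
site 2, node ERX: EX={A,G} ∩ R={A} → {A} (+0)
site 2, node EGRX: ERX={A} ∪ G={G} → {A,G} (+1)
site 2, node EGMRX: EGRX={A,G} ∪ M={C} → {A,C,G} (+1)
site 3, node EX: E={C} ∪ X={T} → {C,T} (+1)
site 3, node ERX: EX={C,T} ∩ R={C} → {C} (+0)
site 3, node EGRX: ERX={C} ∪ G={T} → {C,T} (+1)
site 3, node EGMRX: EGRX={C,T} ∪ M={A} → {A,C,T} (+1)
site 4, node EX: E={T} ∪ X={A} → {A,T} (+1)
site 4, node ERX: EX={A,T} ∪ R={C} → {A,C,T} (+1)
site 4, node EGRX: ERX={A,C,T} ∩ G={T} → {T} (+0)
site 4, node EGMRX: EGRX={T} ∪ M={C} → {C,T} (+1)
site 5, node EX: E={T} ∪ X={A} → {A,T} (+1)
site 5, node ERX: EX={A,T} ∪ R={G} → {A,G,T} (+1)
site 5, node EGRX: ERX={A,G,T} ∩ G={T} → {T} (+0)
site 5, node EGMRX: EGRX={T} ∪ M={C} → {C,T} (+1)
site 6, node EX: E={T} ∩ X={T} → {T} (+0)
site 6, node ERX: EX={T} ∩ R={T} → {T} (+0)
site 6, node EGRX: ERX={T} ∪ G={A} → {A,T} (+1)
site 6, node EGMRX: EGRX={A,T} ∪ M={G} → {A,G,T} (+1)
per-site changes: [3, 3, 3, 3, 3, 3, 2]; total = 20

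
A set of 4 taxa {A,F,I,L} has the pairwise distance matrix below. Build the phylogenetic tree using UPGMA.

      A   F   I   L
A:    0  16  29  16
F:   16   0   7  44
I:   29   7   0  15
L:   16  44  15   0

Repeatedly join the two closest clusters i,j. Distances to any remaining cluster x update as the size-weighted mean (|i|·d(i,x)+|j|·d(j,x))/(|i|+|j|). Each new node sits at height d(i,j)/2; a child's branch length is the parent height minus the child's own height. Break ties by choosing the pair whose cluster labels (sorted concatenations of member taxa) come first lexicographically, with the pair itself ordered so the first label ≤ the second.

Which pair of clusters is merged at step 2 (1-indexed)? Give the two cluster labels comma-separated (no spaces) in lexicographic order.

step 1: merge (F,I) at d=7; branch lengths F→7/2, I→7/2; new cluster FI
  updated: d(A,FI)=45/2, d(FI,L)=59/2
step 2: merge (A,L) at d=16; branch lengths A→8, L→8; new cluster AL
  updated: d(AL,FI)=26
step 3: merge (AL,FI) at d=26; branch lengths AL→5, FI→19/2; new cluster AFIL
final tree: ((A:8,L:8):5,(F:7/2,I:7/2):19/2)
total length: 75/2

A,L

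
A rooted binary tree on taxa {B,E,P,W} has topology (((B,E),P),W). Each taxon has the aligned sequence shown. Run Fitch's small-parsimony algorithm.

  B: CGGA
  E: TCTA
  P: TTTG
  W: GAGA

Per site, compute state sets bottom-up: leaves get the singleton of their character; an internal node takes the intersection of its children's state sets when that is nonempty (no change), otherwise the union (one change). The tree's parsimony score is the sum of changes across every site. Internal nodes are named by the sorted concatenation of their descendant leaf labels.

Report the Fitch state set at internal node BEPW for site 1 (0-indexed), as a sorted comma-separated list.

A,C,G,T

site 0, node BE: B={C} ∪ E={T} → {C,T} (+1)
site 0, node BEP: BE={C,T} ∩ P={T} → {T} (+0)
site 0, node BEPW: BEP={T} ∪ W={G} → {G,T} (+1)
site 1, node BE: B={G} ∪ E={C} → {C,G} (+1)
site 1, node BEP: BE={C,G} ∪ P={T} → {C,G,T} (+1)
site 1, node BEPW: BEP={C,G,T} ∪ W={A} → {A,C,G,T} (+1)
site 2, node BE: B={G} ∪ E={T} → {G,T} (+1)
site 2, node BEP: BE={G,T} ∩ P={T} → {T} (+0)
site 2, node BEPW: BEP={T} ∪ W={G} → {G,T} (+1)
site 3, node BE: B={A} ∩ E={A} → {A} (+0)
site 3, node BEP: BE={A} ∪ P={G} → {A,G} (+1)
site 3, node BEPW: BEP={A,G} ∩ W={A} → {A} (+0)
per-site changes: [2, 3, 2, 1]; total = 8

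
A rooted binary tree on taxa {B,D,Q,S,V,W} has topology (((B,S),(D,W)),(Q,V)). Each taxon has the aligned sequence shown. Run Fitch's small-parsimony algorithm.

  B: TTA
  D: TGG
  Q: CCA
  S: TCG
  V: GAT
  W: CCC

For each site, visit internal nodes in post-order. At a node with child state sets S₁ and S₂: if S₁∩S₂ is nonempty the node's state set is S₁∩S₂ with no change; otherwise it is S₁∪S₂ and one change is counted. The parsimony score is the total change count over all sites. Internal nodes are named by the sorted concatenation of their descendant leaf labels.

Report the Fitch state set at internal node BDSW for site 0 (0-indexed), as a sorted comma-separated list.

site 0, node BS: B={T} ∩ S={T} → {T} (+0)
site 0, node DW: D={T} ∪ W={C} → {C,T} (+1)
site 0, node BDSW: BS={T} ∩ DW={C,T} → {T} (+0)
site 0, node QV: Q={C} ∪ V={G} → {C,G} (+1)
site 0, node BDQSVW: BDSW={T} ∪ QV={C,G} → {C,G,T} (+1)
site 1, node BS: B={T} ∪ S={C} → {C,T} (+1)
site 1, node DW: D={G} ∪ W={C} → {C,G} (+1)
site 1, node BDSW: BS={C,T} ∩ DW={C,G} → {C} (+0)
site 1, node QV: Q={C} ∪ V={A} → {A,C} (+1)
site 1, node BDQSVW: BDSW={C} ∩ QV={A,C} → {C} (+0)
site 2, node BS: B={A} ∪ S={G} → {A,G} (+1)
site 2, node DW: D={G} ∪ W={C} → {C,G} (+1)
site 2, node BDSW: BS={A,G} ∩ DW={C,G} → {G} (+0)
site 2, node QV: Q={A} ∪ V={T} → {A,T} (+1)
site 2, node BDQSVW: BDSW={G} ∪ QV={A,T} → {A,G,T} (+1)
per-site changes: [3, 3, 4]; total = 10

T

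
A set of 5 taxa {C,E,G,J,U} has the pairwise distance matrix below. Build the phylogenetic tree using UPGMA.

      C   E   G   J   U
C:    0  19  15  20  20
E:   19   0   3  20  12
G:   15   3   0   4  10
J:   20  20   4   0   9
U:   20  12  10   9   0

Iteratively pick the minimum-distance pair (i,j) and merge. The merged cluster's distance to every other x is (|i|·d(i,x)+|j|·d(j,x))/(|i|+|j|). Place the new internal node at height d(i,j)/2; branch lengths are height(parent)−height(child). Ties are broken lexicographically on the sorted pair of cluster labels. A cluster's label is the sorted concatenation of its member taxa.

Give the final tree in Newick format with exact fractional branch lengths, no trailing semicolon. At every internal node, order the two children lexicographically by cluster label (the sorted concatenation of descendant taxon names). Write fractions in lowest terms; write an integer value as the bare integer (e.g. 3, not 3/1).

(C:37/4,((E:3/2,G:3/2):17/4,(J:9/2,U:9/2):5/4):7/2)

1. join E+G (d=3) ⇒ EG; edges |E|=3/2, |G|=3/2
  updated: d(C,EG)=17, d(EG,J)=12, d(EG,U)=11
2. join J+U (d=9) ⇒ JU; edges |J|=9/2, |U|=9/2
  updated: d(C,JU)=20, d(EG,JU)=23/2
3. join EG+JU (d=23/2) ⇒ EGJU; edges |EG|=17/4, |JU|=5/4
  updated: d(C,EGJU)=37/2
4. join C+EGJU (d=37/2) ⇒ CEGJU; edges |C|=37/4, |EGJU|=7/2
final tree: (C:37/4,((E:3/2,G:3/2):17/4,(J:9/2,U:9/2):5/4):7/2)
total length: 121/4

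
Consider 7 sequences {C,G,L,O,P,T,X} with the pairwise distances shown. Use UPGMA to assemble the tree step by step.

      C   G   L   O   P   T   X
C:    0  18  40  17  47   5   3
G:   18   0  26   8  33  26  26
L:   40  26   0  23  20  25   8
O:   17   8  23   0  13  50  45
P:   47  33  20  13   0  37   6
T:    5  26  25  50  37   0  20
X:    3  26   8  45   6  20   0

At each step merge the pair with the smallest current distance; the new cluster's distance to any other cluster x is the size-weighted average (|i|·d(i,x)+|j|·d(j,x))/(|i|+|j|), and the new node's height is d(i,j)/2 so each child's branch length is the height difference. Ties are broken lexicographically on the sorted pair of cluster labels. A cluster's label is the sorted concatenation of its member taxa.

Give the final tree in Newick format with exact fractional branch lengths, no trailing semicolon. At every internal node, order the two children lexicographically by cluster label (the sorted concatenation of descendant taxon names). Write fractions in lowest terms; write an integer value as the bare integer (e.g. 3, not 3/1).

iteration 1: select C,X (d=3); attach at lengths (3/2, 3/2); label the merged cluster CX
  updated: d(CX,G)=22, d(CX,L)=24, d(CX,O)=31, d(CX,P)=53/2, d(CX,T)=25/2
iteration 2: select G,O (d=8); attach at lengths (4, 4); label the merged cluster GO
  updated: d(CX,GO)=53/2, d(GO,L)=49/2, d(GO,P)=23, d(GO,T)=38
iteration 3: select CX,T (d=25/2); attach at lengths (19/4, 25/4); label the merged cluster CTX
  updated: d(CTX,GO)=91/3, d(CTX,L)=73/3, d(CTX,P)=30
iteration 4: select L,P (d=20); attach at lengths (10, 10); label the merged cluster LP
  updated: d(CTX,LP)=163/6, d(GO,LP)=95/4
iteration 5: select GO,LP (d=95/4); attach at lengths (63/8, 15/8); label the merged cluster GLOP
  updated: d(CTX,GLOP)=115/4
iteration 6: select CTX,GLOP (d=115/4); attach at lengths (65/8, 5/2); label the merged cluster CGLOPTX
final tree: (((C:3/2,X:3/2):19/4,T:25/4):65/8,((G:4,O:4):63/8,(L:10,P:10):15/8):5/2)
total length: 499/8

(((C:3/2,X:3/2):19/4,T:25/4):65/8,((G:4,O:4):63/8,(L:10,P:10):15/8):5/2)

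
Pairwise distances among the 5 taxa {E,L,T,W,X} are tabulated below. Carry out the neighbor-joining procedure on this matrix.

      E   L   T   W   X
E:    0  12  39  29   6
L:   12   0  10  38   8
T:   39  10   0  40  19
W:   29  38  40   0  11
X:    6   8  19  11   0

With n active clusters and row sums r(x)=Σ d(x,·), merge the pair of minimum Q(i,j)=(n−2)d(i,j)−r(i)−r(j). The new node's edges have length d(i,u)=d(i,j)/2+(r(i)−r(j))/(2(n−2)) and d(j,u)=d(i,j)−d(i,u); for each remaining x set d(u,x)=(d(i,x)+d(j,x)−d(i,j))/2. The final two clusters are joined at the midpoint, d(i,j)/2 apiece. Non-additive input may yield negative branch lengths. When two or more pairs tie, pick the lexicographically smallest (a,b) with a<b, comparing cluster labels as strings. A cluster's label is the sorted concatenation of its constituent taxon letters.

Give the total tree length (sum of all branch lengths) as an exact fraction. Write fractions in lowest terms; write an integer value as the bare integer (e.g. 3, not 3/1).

361/8

iteration 1: select L,T (d=10, Q=-146); attach at lengths (-5/3, 35/3); label the merged cluster LT
  updated: d(E,LT)=41/2, d(LT,W)=34, d(LT,X)=17/2
iteration 2: select E,LT (d=41/2, Q=-155/2); attach at lengths (67/8, 97/8); label the merged cluster ELT
  updated: d(ELT,W)=85/4, d(ELT,X)=-3
iteration 3: select ELT,W (d=85/4, Q=-117/4); attach at lengths (29/8, 141/8); label the merged cluster ELTW
  updated: d(ELTW,X)=-53/8
iteration 4: select ELTW,X (d=-53/8); attach at lengths (-53/16, -53/16); label the merged cluster ELTWX
final tree: (((E:67/8,(L:-5/3,T:35/3):97/8):29/8,W:141/8):-53/16,X:-53/16)
total length: 361/8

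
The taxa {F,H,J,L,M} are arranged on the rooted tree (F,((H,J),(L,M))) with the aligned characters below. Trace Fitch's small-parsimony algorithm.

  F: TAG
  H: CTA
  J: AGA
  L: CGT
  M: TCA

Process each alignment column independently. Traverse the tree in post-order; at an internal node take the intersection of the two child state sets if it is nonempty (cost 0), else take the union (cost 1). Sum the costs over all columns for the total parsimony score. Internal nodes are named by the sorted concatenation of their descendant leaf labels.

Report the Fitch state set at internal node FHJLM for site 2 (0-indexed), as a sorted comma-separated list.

A,G

[col 0] HJ: children H:{C}, J:{A} ∪→ {A,C}; cost 1
[col 0] LM: children L:{C}, M:{T} ∪→ {C,T}; cost 1
[col 0] HJLM: children HJ:{A,C}, LM:{C,T} ∩→ {C}; cost 0
[col 0] FHJLM: children F:{T}, HJLM:{C} ∪→ {C,T}; cost 1
[col 1] HJ: children H:{T}, J:{G} ∪→ {G,T}; cost 1
[col 1] LM: children L:{G}, M:{C} ∪→ {C,G}; cost 1
[col 1] HJLM: children HJ:{G,T}, LM:{C,G} ∩→ {G}; cost 0
[col 1] FHJLM: children F:{A}, HJLM:{G} ∪→ {A,G}; cost 1
[col 2] HJ: children H:{A}, J:{A} ∩→ {A}; cost 0
[col 2] LM: children L:{T}, M:{A} ∪→ {A,T}; cost 1
[col 2] HJLM: children HJ:{A}, LM:{A,T} ∩→ {A}; cost 0
[col 2] FHJLM: children F:{G}, HJLM:{A} ∪→ {A,G}; cost 1
per-site changes: [3, 3, 2]; total = 8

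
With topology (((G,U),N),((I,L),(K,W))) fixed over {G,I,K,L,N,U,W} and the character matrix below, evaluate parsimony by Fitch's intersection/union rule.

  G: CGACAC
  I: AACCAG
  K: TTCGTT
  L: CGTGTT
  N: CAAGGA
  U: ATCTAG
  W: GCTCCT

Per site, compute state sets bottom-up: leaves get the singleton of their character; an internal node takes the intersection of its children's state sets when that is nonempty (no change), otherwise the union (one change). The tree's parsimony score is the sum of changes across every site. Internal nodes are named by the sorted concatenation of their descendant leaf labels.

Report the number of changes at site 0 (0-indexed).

4

site 0, node GU: G={C} ∪ U={A} → {A,C} (+1)
site 0, node GNU: GU={A,C} ∩ N={C} → {C} (+0)
site 0, node IL: I={A} ∪ L={C} → {A,C} (+1)
site 0, node KW: K={T} ∪ W={G} → {G,T} (+1)
site 0, node IKLW: IL={A,C} ∪ KW={G,T} → {A,C,G,T} (+1)
site 0, node GIKLNUW: GNU={C} ∩ IKLW={A,C,G,T} → {C} (+0)
site 1, node GU: G={G} ∪ U={T} → {G,T} (+1)
site 1, node GNU: GU={G,T} ∪ N={A} → {A,G,T} (+1)
site 1, node IL: I={A} ∪ L={G} → {A,G} (+1)
site 1, node KW: K={T} ∪ W={C} → {C,T} (+1)
site 1, node IKLW: IL={A,G} ∪ KW={C,T} → {A,C,G,T} (+1)
site 1, node GIKLNUW: GNU={A,G,T} ∩ IKLW={A,C,G,T} → {A,G,T} (+0)
site 2, node GU: G={A} ∪ U={C} → {A,C} (+1)
site 2, node GNU: GU={A,C} ∩ N={A} → {A} (+0)
site 2, node IL: I={C} ∪ L={T} → {C,T} (+1)
site 2, node KW: K={C} ∪ W={T} → {C,T} (+1)
site 2, node IKLW: IL={C,T} ∩ KW={C,T} → {C,T} (+0)
site 2, node GIKLNUW: GNU={A} ∪ IKLW={C,T} → {A,C,T} (+1)
site 3, node GU: G={C} ∪ U={T} → {C,T} (+1)
site 3, node GNU: GU={C,T} ∪ N={G} → {C,G,T} (+1)
site 3, node IL: I={C} ∪ L={G} → {C,G} (+1)
site 3, node KW: K={G} ∪ W={C} → {C,G} (+1)
site 3, node IKLW: IL={C,G} ∩ KW={C,G} → {C,G} (+0)
site 3, node GIKLNUW: GNU={C,G,T} ∩ IKLW={C,G} → {C,G} (+0)
site 4, node GU: G={A} ∩ U={A} → {A} (+0)
site 4, node GNU: GU={A} ∪ N={G} → {A,G} (+1)
site 4, node IL: I={A} ∪ L={T} → {A,T} (+1)
site 4, node KW: K={T} ∪ W={C} → {C,T} (+1)
site 4, node IKLW: IL={A,T} ∩ KW={C,T} → {T} (+0)
site 4, node GIKLNUW: GNU={A,G} ∪ IKLW={T} → {A,G,T} (+1)
site 5, node GU: G={C} ∪ U={G} → {C,G} (+1)
site 5, node GNU: GU={C,G} ∪ N={A} → {A,C,G} (+1)
site 5, node IL: I={G} ∪ L={T} → {G,T} (+1)
site 5, node KW: K={T} ∩ W={T} → {T} (+0)
site 5, node IKLW: IL={G,T} ∩ KW={T} → {T} (+0)
site 5, node GIKLNUW: GNU={A,C,G} ∪ IKLW={T} → {A,C,G,T} (+1)
per-site changes: [4, 5, 4, 4, 4, 4]; total = 25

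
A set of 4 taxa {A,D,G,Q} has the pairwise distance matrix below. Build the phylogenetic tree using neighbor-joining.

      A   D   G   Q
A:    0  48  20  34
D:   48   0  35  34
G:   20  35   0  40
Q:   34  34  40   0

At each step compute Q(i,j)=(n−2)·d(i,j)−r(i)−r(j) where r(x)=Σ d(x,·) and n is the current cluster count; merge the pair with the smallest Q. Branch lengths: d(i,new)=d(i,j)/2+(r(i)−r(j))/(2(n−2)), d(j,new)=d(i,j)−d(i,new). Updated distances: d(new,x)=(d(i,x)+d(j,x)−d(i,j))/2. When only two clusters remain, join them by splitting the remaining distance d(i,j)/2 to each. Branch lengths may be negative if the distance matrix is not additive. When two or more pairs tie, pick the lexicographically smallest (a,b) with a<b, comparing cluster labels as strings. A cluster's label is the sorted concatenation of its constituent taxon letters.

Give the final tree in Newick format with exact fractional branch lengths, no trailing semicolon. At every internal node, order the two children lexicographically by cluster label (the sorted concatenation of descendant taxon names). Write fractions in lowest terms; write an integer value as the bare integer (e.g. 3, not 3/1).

(((A:47/4,G:33/4):49/4,D:77/4):59/8,Q:59/8)

iteration 1: select A,G (d=20, Q=-157); attach at lengths (47/4, 33/4); label the merged cluster AG
  updated: d(AG,D)=63/2, d(AG,Q)=27
iteration 2: select AG,D (d=63/2, Q=-185/2); attach at lengths (49/4, 77/4); label the merged cluster ADG
  updated: d(ADG,Q)=59/4
iteration 3: select ADG,Q (d=59/4); attach at lengths (59/8, 59/8); label the merged cluster ADGQ
final tree: (((A:47/4,G:33/4):49/4,D:77/4):59/8,Q:59/8)
total length: 265/4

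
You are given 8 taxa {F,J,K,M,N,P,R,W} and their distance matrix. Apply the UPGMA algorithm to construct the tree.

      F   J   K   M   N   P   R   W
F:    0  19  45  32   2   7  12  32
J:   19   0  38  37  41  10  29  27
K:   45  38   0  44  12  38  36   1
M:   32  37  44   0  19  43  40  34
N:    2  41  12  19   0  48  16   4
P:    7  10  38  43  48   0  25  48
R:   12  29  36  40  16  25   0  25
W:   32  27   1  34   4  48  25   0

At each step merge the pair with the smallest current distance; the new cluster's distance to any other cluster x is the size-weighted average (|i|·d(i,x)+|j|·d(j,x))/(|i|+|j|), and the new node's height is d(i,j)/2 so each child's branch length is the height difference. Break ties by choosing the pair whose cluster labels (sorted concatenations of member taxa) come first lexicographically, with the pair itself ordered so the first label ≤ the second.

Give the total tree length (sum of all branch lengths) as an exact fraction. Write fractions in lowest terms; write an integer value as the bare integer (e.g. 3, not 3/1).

1636/21

1. join K+W (d=1) ⇒ KW; edges |K|=1/2, |W|=1/2
  updated: d(F,KW)=77/2, d(J,KW)=65/2, d(KW,M)=39, d(KW,N)=8, d(KW,P)=43, d(KW,R)=61/2
2. join F+N (d=2) ⇒ FN; edges |F|=1, |N|=1
  updated: d(FN,J)=30, d(FN,KW)=93/4, d(FN,M)=51/2, d(FN,P)=55/2, d(FN,R)=14
3. join J+P (d=10) ⇒ JP; edges |J|=5, |P|=5
  updated: d(FN,JP)=115/4, d(JP,KW)=151/4, d(JP,M)=40, d(JP,R)=27
4. join FN+R (d=14) ⇒ FNR; edges |FN|=6, |R|=7
  updated: d(FNR,JP)=169/6, d(FNR,KW)=77/3, d(FNR,M)=91/3
5. join FNR+KW (d=77/3) ⇒ FKNRW; edges |FNR|=35/6, |KW|=37/3
  updated: d(FKNRW,JP)=32, d(FKNRW,M)=169/5
6. join FKNRW+JP (d=32) ⇒ FJKNPRW; edges |FKNRW|=19/6, |JP|=11
  updated: d(FJKNPRW,M)=249/7
7. join FJKNPRW+M (d=249/7) ⇒ FJKMNPRW; edges |FJKNPRW|=25/14, |M|=249/14
final tree: (((((F:1,N:1):6,R:7):35/6,(K:1/2,W:1/2):37/3):19/6,(J:5,P:5):11):25/14,M:249/14)
total length: 1636/21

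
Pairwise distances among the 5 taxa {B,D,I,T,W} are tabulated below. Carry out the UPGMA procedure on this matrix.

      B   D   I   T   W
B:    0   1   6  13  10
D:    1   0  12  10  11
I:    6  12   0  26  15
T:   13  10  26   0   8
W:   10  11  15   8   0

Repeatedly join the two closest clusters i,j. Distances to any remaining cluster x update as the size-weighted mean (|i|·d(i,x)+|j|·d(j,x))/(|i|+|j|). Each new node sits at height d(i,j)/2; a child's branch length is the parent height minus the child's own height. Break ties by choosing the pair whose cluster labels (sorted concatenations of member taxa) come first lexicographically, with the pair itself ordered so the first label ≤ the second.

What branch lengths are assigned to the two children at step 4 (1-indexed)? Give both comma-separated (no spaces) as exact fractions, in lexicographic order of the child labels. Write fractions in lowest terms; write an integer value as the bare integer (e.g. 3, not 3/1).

31/12,37/12

1. join B+D (d=1) ⇒ BD; edges |B|=1/2, |D|=1/2
  updated: d(BD,I)=9, d(BD,T)=23/2, d(BD,W)=21/2
2. join T+W (d=8) ⇒ TW; edges |T|=4, |W|=4
  updated: d(BD,TW)=11, d(I,TW)=41/2
3. join BD+I (d=9) ⇒ BDI; edges |BD|=4, |I|=9/2
  updated: d(BDI,TW)=85/6
4. join BDI+TW (d=85/6) ⇒ BDITW; edges |BDI|=31/12, |TW|=37/12
final tree: (((B:1/2,D:1/2):4,I:9/2):31/12,(T:4,W:4):37/12)
total length: 139/6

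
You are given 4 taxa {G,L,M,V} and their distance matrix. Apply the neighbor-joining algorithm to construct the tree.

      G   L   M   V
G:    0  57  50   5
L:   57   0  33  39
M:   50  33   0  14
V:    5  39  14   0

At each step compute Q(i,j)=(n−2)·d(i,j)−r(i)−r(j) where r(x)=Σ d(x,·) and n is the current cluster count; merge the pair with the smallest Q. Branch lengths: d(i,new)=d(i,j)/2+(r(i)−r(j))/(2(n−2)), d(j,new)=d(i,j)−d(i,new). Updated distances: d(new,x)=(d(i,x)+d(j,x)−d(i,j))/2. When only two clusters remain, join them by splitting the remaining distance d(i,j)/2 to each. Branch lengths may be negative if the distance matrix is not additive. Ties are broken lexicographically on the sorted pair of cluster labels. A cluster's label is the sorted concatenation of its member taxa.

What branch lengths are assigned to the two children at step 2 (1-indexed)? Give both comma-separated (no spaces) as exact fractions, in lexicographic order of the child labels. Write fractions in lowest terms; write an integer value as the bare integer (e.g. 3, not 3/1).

step 1: merge (G,V) at d=5, Q=-160; branch lengths G→16, V→-11; new cluster GV
  updated: d(GV,L)=91/2, d(GV,M)=59/2
step 2: merge (GV,L) at d=91/2, Q=-108; branch lengths GV→21, L→49/2; new cluster GLV
  updated: d(GLV,M)=17/2
step 3: merge (GLV,M) at d=17/2; branch lengths GLV→17/4, M→17/4; new cluster GLMV
final tree: (((G:16,V:-11):21,L:49/2):17/4,M:17/4)
total length: 59

21,49/2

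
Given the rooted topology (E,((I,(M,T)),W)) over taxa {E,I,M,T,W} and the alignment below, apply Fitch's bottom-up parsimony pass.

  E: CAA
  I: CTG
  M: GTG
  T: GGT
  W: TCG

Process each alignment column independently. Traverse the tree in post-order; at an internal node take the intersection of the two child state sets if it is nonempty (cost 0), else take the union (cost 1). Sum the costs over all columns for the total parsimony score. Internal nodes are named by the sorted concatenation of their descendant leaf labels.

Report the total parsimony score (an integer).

7

[col 0] MT: children M:{G}, T:{G} ∩→ {G}; cost 0
[col 0] IMT: children I:{C}, MT:{G} ∪→ {C,G}; cost 1
[col 0] IMTW: children IMT:{C,G}, W:{T} ∪→ {C,G,T}; cost 1
[col 0] EIMTW: children E:{C}, IMTW:{C,G,T} ∩→ {C}; cost 0
[col 1] MT: children M:{T}, T:{G} ∪→ {G,T}; cost 1
[col 1] IMT: children I:{T}, MT:{G,T} ∩→ {T}; cost 0
[col 1] IMTW: children IMT:{T}, W:{C} ∪→ {C,T}; cost 1
[col 1] EIMTW: children E:{A}, IMTW:{C,T} ∪→ {A,C,T}; cost 1
[col 2] MT: children M:{G}, T:{T} ∪→ {G,T}; cost 1
[col 2] IMT: children I:{G}, MT:{G,T} ∩→ {G}; cost 0
[col 2] IMTW: children IMT:{G}, W:{G} ∩→ {G}; cost 0
[col 2] EIMTW: children E:{A}, IMTW:{G} ∪→ {A,G}; cost 1
per-site changes: [2, 3, 2]; total = 7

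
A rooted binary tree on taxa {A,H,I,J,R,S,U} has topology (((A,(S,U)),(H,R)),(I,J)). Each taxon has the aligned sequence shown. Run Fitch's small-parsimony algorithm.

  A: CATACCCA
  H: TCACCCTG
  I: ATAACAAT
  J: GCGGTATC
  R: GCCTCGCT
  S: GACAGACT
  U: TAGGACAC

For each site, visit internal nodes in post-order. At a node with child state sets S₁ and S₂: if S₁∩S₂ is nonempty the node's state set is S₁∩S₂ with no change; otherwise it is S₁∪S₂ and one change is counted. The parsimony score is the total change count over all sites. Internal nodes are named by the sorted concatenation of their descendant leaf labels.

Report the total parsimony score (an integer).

29

[col 0] SU: children S:{G}, U:{T} ∪→ {G,T}; cost 1
[col 0] ASU: children A:{C}, SU:{G,T} ∪→ {C,G,T}; cost 1
[col 0] HR: children H:{T}, R:{G} ∪→ {G,T}; cost 1
[col 0] AHRSU: children ASU:{C,G,T}, HR:{G,T} ∩→ {G,T}; cost 0
[col 0] IJ: children I:{A}, J:{G} ∪→ {A,G}; cost 1
[col 0] AHIJRSU: children AHRSU:{G,T}, IJ:{A,G} ∩→ {G}; cost 0
[col 1] SU: children S:{A}, U:{A} ∩→ {A}; cost 0
[col 1] ASU: children A:{A}, SU:{A} ∩→ {A}; cost 0
[col 1] HR: children H:{C}, R:{C} ∩→ {C}; cost 0
[col 1] AHRSU: children ASU:{A}, HR:{C} ∪→ {A,C}; cost 1
[col 1] IJ: children I:{T}, J:{C} ∪→ {C,T}; cost 1
[col 1] AHIJRSU: children AHRSU:{A,C}, IJ:{C,T} ∩→ {C}; cost 0
[col 2] SU: children S:{C}, U:{G} ∪→ {C,G}; cost 1
[col 2] ASU: children A:{T}, SU:{C,G} ∪→ {C,G,T}; cost 1
[col 2] HR: children H:{A}, R:{C} ∪→ {A,C}; cost 1
[col 2] AHRSU: children ASU:{C,G,T}, HR:{A,C} ∩→ {C}; cost 0
[col 2] IJ: children I:{A}, J:{G} ∪→ {A,G}; cost 1
[col 2] AHIJRSU: children AHRSU:{C}, IJ:{A,G} ∪→ {A,C,G}; cost 1
[col 3] SU: children S:{A}, U:{G} ∪→ {A,G}; cost 1
[col 3] ASU: children A:{A}, SU:{A,G} ∩→ {A}; cost 0
[col 3] HR: children H:{C}, R:{T} ∪→ {C,T}; cost 1
[col 3] AHRSU: children ASU:{A}, HR:{C,T} ∪→ {A,C,T}; cost 1
[col 3] IJ: children I:{A}, J:{G} ∪→ {A,G}; cost 1
[col 3] AHIJRSU: children AHRSU:{A,C,T}, IJ:{A,G} ∩→ {A}; cost 0
[col 4] SU: children S:{G}, U:{A} ∪→ {A,G}; cost 1
[col 4] ASU: children A:{C}, SU:{A,G} ∪→ {A,C,G}; cost 1
[col 4] HR: children H:{C}, R:{C} ∩→ {C}; cost 0
[col 4] AHRSU: children ASU:{A,C,G}, HR:{C} ∩→ {C}; cost 0
[col 4] IJ: children I:{C}, J:{T} ∪→ {C,T}; cost 1
[col 4] AHIJRSU: children AHRSU:{C}, IJ:{C,T} ∩→ {C}; cost 0
[col 5] SU: children S:{A}, U:{C} ∪→ {A,C}; cost 1
[col 5] ASU: children A:{C}, SU:{A,C} ∩→ {C}; cost 0
[col 5] HR: children H:{C}, R:{G} ∪→ {C,G}; cost 1
[col 5] AHRSU: children ASU:{C}, HR:{C,G} ∩→ {C}; cost 0
[col 5] IJ: children I:{A}, J:{A} ∩→ {A}; cost 0
[col 5] AHIJRSU: children AHRSU:{C}, IJ:{A} ∪→ {A,C}; cost 1
[col 6] SU: children S:{C}, U:{A} ∪→ {A,C}; cost 1
[col 6] ASU: children A:{C}, SU:{A,C} ∩→ {C}; cost 0
[col 6] HR: children H:{T}, R:{C} ∪→ {C,T}; cost 1
[col 6] AHRSU: children ASU:{C}, HR:{C,T} ∩→ {C}; cost 0
[col 6] IJ: children I:{A}, J:{T} ∪→ {A,T}; cost 1
[col 6] AHIJRSU: children AHRSU:{C}, IJ:{A,T} ∪→ {A,C,T}; cost 1
[col 7] SU: children S:{T}, U:{C} ∪→ {C,T}; cost 1
[col 7] ASU: children A:{A}, SU:{C,T} ∪→ {A,C,T}; cost 1
[col 7] HR: children H:{G}, R:{T} ∪→ {G,T}; cost 1
[col 7] AHRSU: children ASU:{A,C,T}, HR:{G,T} ∩→ {T}; cost 0
[col 7] IJ: children I:{T}, J:{C} ∪→ {C,T}; cost 1
[col 7] AHIJRSU: children AHRSU:{T}, IJ:{C,T} ∩→ {T}; cost 0
per-site changes: [4, 2, 5, 4, 3, 3, 4, 4]; total = 29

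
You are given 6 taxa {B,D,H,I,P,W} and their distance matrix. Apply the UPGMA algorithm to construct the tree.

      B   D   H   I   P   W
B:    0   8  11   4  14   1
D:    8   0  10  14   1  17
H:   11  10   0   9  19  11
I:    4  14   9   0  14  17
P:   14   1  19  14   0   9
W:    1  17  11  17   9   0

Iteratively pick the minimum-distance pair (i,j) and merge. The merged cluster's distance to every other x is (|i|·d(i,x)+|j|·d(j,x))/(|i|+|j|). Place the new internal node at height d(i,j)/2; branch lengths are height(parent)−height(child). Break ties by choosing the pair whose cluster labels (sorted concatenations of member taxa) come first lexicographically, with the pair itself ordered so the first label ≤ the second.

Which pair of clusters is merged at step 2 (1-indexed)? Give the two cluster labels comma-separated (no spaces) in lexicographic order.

D,P

iteration 1: select B,W (d=1); attach at lengths (1/2, 1/2); label the merged cluster BW
  updated: d(BW,D)=25/2, d(BW,H)=11, d(BW,I)=21/2, d(BW,P)=23/2
iteration 2: select D,P (d=1); attach at lengths (1/2, 1/2); label the merged cluster DP
  updated: d(BW,DP)=12, d(DP,H)=29/2, d(DP,I)=14
iteration 3: select H,I (d=9); attach at lengths (9/2, 9/2); label the merged cluster HI
  updated: d(BW,HI)=43/4, d(DP,HI)=57/4
iteration 4: select BW,HI (d=43/4); attach at lengths (39/8, 7/8); label the merged cluster BHIW
  updated: d(BHIW,DP)=105/8
iteration 5: select BHIW,DP (d=105/8); attach at lengths (19/16, 97/16); label the merged cluster BDHIPW
final tree: (((B:1/2,W:1/2):39/8,(H:9/2,I:9/2):7/8):19/16,(D:1/2,P:1/2):97/16)
total length: 24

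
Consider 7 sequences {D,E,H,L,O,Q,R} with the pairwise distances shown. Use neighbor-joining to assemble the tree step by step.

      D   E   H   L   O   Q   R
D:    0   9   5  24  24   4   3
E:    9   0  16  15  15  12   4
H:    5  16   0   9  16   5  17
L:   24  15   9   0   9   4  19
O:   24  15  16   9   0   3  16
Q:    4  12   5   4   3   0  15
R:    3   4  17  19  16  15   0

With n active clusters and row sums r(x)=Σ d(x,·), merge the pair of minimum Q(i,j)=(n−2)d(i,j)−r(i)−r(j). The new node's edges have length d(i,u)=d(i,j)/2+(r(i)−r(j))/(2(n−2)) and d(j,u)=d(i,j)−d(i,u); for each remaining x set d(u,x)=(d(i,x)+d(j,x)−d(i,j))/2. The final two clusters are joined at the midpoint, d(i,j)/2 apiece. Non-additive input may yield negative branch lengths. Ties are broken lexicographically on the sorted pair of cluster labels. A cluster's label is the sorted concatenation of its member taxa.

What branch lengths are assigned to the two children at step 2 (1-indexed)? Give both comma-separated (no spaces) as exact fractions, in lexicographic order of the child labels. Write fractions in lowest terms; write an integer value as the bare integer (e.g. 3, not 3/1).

iteration 1: select D,R (d=3, Q=-128); attach at lengths (1, 2); label the merged cluster DR
  updated: d(DR,E)=5, d(DR,H)=19/2, d(DR,L)=20, d(DR,O)=37/2, d(DR,Q)=8
iteration 2: select DR,E (d=5, Q=-104); attach at lengths (9/4, 11/4); label the merged cluster DER
  updated: d(DER,H)=41/4, d(DER,L)=15, d(DER,O)=57/4, d(DER,Q)=15/2
iteration 3: select DER,H (d=41/4, Q=-113/2); attach at lengths (25/4, 4); label the merged cluster DEHR
  updated: d(DEHR,L)=55/8, d(DEHR,O)=10, d(DEHR,Q)=9/8
iteration 4: select DEHR,L (d=55/8, Q=-193/8); attach at lengths (95/32, 125/32); label the merged cluster DEHLR
  updated: d(DEHLR,O)=97/16, d(DEHLR,Q)=-7/8
iteration 5: select DEHLR,O (d=97/16, Q=-131/16); attach at lengths (35/32, 159/32); label the merged cluster DEHLOR
  updated: d(DEHLOR,Q)=-63/32
iteration 6: select DEHLOR,Q (d=-63/32); attach at lengths (-63/64, -63/64); label the merged cluster DEHLOQR
final tree: ((((((D:1,R:2):9/4,E:11/4):25/4,H:4):95/32,L:125/32):35/32,O:159/32):-63/64,Q:-63/64)
total length: 935/32

9/4,11/4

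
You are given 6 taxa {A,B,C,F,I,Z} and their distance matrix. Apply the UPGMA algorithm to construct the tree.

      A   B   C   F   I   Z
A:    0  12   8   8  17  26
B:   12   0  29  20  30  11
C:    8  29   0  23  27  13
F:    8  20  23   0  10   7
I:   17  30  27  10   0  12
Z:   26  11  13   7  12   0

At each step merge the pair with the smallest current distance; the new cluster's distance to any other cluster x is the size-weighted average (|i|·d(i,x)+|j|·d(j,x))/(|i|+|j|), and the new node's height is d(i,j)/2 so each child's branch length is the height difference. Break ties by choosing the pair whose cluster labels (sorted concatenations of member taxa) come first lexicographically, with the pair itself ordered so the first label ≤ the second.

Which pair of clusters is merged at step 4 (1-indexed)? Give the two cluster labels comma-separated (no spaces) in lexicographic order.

step 1: merge (F,Z) at d=7; branch lengths F→7/2, Z→7/2; new cluster FZ
  updated: d(A,FZ)=17, d(B,FZ)=31/2, d(C,FZ)=18, d(FZ,I)=11
step 2: merge (A,C) at d=8; branch lengths A→4, C→4; new cluster AC
  updated: d(AC,B)=41/2, d(AC,FZ)=35/2, d(AC,I)=22
step 3: merge (FZ,I) at d=11; branch lengths FZ→2, I→11/2; new cluster FIZ
  updated: d(AC,FIZ)=19, d(B,FIZ)=61/3
step 4: merge (AC,FIZ) at d=19; branch lengths AC→11/2, FIZ→4; new cluster ACFIZ
  updated: d(ACFIZ,B)=102/5
step 5: merge (ACFIZ,B) at d=102/5; branch lengths ACFIZ→7/10, B→51/5; new cluster ABCFIZ
final tree: (((A:4,C:4):11/2,((F:7/2,Z:7/2):2,I:11/2):4):7/10,B:51/5)
total length: 429/10

AC,FIZ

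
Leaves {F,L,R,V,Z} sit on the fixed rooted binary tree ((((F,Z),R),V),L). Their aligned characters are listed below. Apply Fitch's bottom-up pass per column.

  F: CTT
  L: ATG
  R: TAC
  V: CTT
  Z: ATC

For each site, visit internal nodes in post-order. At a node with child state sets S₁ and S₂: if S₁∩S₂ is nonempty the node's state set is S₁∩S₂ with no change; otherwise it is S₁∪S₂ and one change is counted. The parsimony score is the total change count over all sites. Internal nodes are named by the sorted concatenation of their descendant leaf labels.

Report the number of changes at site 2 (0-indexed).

3

site 0, node FZ: F={C} ∪ Z={A} → {A,C} (+1)
site 0, node FRZ: FZ={A,C} ∪ R={T} → {A,C,T} (+1)
site 0, node FRVZ: FRZ={A,C,T} ∩ V={C} → {C} (+0)
site 0, node FLRVZ: FRVZ={C} ∪ L={A} → {A,C} (+1)
site 1, node FZ: F={T} ∩ Z={T} → {T} (+0)
site 1, node FRZ: FZ={T} ∪ R={A} → {A,T} (+1)
site 1, node FRVZ: FRZ={A,T} ∩ V={T} → {T} (+0)
site 1, node FLRVZ: FRVZ={T} ∩ L={T} → {T} (+0)
site 2, node FZ: F={T} ∪ Z={C} → {C,T} (+1)
site 2, node FRZ: FZ={C,T} ∩ R={C} → {C} (+0)
site 2, node FRVZ: FRZ={C} ∪ V={T} → {C,T} (+1)
site 2, node FLRVZ: FRVZ={C,T} ∪ L={G} → {C,G,T} (+1)
per-site changes: [3, 1, 3]; total = 7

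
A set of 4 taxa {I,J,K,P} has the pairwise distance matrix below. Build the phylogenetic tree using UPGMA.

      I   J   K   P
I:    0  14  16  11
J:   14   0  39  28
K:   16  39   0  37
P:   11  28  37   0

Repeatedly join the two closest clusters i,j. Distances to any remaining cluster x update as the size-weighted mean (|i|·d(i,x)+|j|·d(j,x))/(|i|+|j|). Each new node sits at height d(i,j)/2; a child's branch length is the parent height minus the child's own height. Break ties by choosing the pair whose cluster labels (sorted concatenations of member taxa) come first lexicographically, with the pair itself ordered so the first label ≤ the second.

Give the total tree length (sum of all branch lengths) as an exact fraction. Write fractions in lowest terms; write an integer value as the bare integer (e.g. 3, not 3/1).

1. join I+P (d=11) ⇒ IP; edges |I|=11/2, |P|=11/2
  updated: d(IP,J)=21, d(IP,K)=53/2
2. join IP+J (d=21) ⇒ IJP; edges |IP|=5, |J|=21/2
  updated: d(IJP,K)=92/3
3. join IJP+K (d=92/3) ⇒ IJKP; edges |IJP|=29/6, |K|=46/3
final tree: (((I:11/2,P:11/2):5,J:21/2):29/6,K:46/3)
total length: 140/3

140/3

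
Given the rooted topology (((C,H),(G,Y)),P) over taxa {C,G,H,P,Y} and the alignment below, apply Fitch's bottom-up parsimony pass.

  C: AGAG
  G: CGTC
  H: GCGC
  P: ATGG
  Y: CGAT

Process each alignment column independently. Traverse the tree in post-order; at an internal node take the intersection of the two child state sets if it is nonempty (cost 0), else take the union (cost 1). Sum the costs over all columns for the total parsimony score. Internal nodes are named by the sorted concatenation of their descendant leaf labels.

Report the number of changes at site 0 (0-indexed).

2

[col 0] CH: children C:{A}, H:{G} ∪→ {A,G}; cost 1
[col 0] GY: children G:{C}, Y:{C} ∩→ {C}; cost 0
[col 0] CGHY: children CH:{A,G}, GY:{C} ∪→ {A,C,G}; cost 1
[col 0] CGHPY: children CGHY:{A,C,G}, P:{A} ∩→ {A}; cost 0
[col 1] CH: children C:{G}, H:{C} ∪→ {C,G}; cost 1
[col 1] GY: children G:{G}, Y:{G} ∩→ {G}; cost 0
[col 1] CGHY: children CH:{C,G}, GY:{G} ∩→ {G}; cost 0
[col 1] CGHPY: children CGHY:{G}, P:{T} ∪→ {G,T}; cost 1
[col 2] CH: children C:{A}, H:{G} ∪→ {A,G}; cost 1
[col 2] GY: children G:{T}, Y:{A} ∪→ {A,T}; cost 1
[col 2] CGHY: children CH:{A,G}, GY:{A,T} ∩→ {A}; cost 0
[col 2] CGHPY: children CGHY:{A}, P:{G} ∪→ {A,G}; cost 1
[col 3] CH: children C:{G}, H:{C} ∪→ {C,G}; cost 1
[col 3] GY: children G:{C}, Y:{T} ∪→ {C,T}; cost 1
[col 3] CGHY: children CH:{C,G}, GY:{C,T} ∩→ {C}; cost 0
[col 3] CGHPY: children CGHY:{C}, P:{G} ∪→ {C,G}; cost 1
per-site changes: [2, 2, 3, 3]; total = 10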